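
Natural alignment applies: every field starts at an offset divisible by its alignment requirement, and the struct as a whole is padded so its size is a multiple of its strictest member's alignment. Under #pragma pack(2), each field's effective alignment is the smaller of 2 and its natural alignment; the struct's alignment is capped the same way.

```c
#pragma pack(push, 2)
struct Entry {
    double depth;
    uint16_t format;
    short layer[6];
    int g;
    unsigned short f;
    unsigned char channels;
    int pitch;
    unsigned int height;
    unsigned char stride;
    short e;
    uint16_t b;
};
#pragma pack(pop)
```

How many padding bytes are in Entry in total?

@0: depth [8B, align 2] → 8
@8: format [2B, align 2] → 10
@10: layer [12B, align 2] → 22
@22: g [4B, align 2] → 26
@26: f [2B, align 2] → 28
@28: channels [1B, align 1] → 29
+1 pad (align 2)
@30: pitch [4B, align 2] → 34
@34: height [4B, align 2] → 38
@38: stride [1B, align 1] → 39
+1 pad (align 2)
@40: e [2B, align 2] → 42
@42: b [2B, align 2] → 44
size 44, align 2
data bytes 42, size 44 → padding 2

2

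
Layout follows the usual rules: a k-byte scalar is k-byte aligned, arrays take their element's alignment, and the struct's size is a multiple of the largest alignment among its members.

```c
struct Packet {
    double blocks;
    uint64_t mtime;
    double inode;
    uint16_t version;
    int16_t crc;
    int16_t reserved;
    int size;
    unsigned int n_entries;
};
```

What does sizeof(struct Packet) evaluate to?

40 bytes

@0: blocks [8B, align 8] → 8
@8: mtime [8B, align 8] → 16
@16: inode [8B, align 8] → 24
@24: version [2B, align 2] → 26
@26: crc [2B, align 2] → 28
@28: reserved [2B, align 2] → 30
+2 pad (align 4)
@32: size [4B, align 4] → 36
@36: n_entries [4B, align 4] → 40
size 40, align 8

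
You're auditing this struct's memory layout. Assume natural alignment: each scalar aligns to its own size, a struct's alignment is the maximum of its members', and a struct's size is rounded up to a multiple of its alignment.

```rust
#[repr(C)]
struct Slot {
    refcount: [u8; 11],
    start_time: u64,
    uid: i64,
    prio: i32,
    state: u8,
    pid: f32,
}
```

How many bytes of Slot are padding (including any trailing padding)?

0..11  refcount  (11B, 1-aligned)
11..16  -- padding (5B)
16..24  start_time  (8B, 8-aligned)
24..32  uid  (8B, 8-aligned)
32..36  prio  (4B, 4-aligned)
36..37  state  (1B, 1-aligned)
37..40  -- padding (3B)
40..44  pid  (4B, 4-aligned)
44..48  -- tail padding (4B)
sizeof = 48, alignof = 8
data bytes 36, size 48 → padding 12

12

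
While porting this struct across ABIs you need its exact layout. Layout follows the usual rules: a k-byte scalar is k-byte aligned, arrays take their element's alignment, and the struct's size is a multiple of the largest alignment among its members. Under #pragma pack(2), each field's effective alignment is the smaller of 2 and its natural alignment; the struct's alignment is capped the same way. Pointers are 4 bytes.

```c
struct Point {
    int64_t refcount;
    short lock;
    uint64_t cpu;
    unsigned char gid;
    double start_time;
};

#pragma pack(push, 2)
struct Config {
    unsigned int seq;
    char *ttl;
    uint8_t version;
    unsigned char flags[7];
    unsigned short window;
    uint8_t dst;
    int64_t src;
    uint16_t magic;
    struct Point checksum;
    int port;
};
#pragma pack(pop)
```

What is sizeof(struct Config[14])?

Point: @0: refcount [8B, align 8] → 8; @8: lock [2B, align 2] → 10; +6 pad (align 8); @16: cpu [8B, align 8] → 24; @24: gid [1B, align 1] → 25; +7 pad (align 8); @32: start_time [8B, align 8] → 40; size 40, align 8
@0: seq [4B, align 2] → 4
@4: ttl [4B, align 2] → 8
@8: version [1B, align 1] → 9
@9: flags [7B, align 1] → 16
@16: window [2B, align 2] → 18
@18: dst [1B, align 1] → 19
+1 pad (align 2)
@20: src [8B, align 2] → 28
@28: magic [2B, align 2] → 30
@30: checksum [40B, align 2] → 70
@70: port [4B, align 2] → 74
size 74, align 2
array of 14: 14 × 74 = 1036

1036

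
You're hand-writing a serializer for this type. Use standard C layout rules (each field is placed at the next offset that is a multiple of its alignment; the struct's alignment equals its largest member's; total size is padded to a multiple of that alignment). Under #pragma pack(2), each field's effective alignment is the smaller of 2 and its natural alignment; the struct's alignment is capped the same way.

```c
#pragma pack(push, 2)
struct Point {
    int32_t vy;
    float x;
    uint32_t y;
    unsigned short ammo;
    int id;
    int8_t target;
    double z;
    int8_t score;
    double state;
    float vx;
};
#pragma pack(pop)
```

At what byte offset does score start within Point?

@0: vy [4B, align 2] → 4
@4: x [4B, align 2] → 8
@8: y [4B, align 2] → 12
@12: ammo [2B, align 2] → 14
@14: id [4B, align 2] → 18
@18: target [1B, align 1] → 19
+1 pad (align 2)
@20: z [8B, align 2] → 28
@28: score [1B, align 1] → 29

28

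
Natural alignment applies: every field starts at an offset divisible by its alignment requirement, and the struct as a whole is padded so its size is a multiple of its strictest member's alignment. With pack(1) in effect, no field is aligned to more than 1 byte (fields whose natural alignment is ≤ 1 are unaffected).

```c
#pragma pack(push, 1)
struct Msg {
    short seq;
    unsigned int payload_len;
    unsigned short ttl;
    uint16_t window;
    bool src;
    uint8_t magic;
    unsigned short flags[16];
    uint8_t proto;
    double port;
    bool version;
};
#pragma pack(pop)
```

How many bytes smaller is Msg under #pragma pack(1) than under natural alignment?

natural layout:
  @0: seq [2B, align 2] → 2
  +2 pad (align 4)
  @4: payload_len [4B, align 4] → 8
  @8: ttl [2B, align 2] → 10
  @10: window [2B, align 2] → 12
  @12: src [1B, align 1] → 13
  @13: magic [1B, align 1] → 14
  @14: flags [32B, align 2] → 46
  @46: proto [1B, align 1] → 47
  +1 pad (align 8)
  @48: port [8B, align 8] → 56
  @56: version [1B, align 1] → 57
  +7 tail pad (align 8)
  size 64, align 8
packed(1) layout:
  @0: seq [2B, align 1] → 2
  @2: payload_len [4B, align 1] → 6
  @6: ttl [2B, align 1] → 8
  @8: window [2B, align 1] → 10
  @10: src [1B, align 1] → 11
  @11: magic [1B, align 1] → 12
  @12: flags [32B, align 1] → 44
  @44: proto [1B, align 1] → 45
  @45: port [8B, align 1] → 53
  @53: version [1B, align 1] → 54
  size 54, align 1
64 − 54 = 10

10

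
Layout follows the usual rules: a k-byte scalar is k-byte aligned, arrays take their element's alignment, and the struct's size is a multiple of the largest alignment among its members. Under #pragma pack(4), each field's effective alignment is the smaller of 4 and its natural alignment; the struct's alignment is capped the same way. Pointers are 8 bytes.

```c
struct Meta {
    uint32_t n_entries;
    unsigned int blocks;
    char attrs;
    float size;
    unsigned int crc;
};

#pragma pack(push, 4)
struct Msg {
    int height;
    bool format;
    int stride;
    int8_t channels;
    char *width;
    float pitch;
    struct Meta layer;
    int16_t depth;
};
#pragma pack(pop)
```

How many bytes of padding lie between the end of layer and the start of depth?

0

Meta: 0..4  n_entries  (4B, 4-aligned); 4..8  blocks  (4B, 4-aligned); 8..9  attrs  (1B, 1-aligned); 9..12  -- padding (3B); 12..16  size  (4B, 4-aligned); 16..20  crc  (4B, 4-aligned); sizeof = 20, alignof = 4
0..4  height  (4B, 4-aligned)
4..5  format  (1B, 1-aligned)
5..8  -- padding (3B)
8..12  stride  (4B, 4-aligned)
12..13  channels  (1B, 1-aligned)
13..16  -- padding (3B)
16..24  width  (8B, 4-aligned)
24..28  pitch  (4B, 4-aligned)
28..48  layer  (20B, 4-aligned)
48..50  depth  (2B, 2-aligned)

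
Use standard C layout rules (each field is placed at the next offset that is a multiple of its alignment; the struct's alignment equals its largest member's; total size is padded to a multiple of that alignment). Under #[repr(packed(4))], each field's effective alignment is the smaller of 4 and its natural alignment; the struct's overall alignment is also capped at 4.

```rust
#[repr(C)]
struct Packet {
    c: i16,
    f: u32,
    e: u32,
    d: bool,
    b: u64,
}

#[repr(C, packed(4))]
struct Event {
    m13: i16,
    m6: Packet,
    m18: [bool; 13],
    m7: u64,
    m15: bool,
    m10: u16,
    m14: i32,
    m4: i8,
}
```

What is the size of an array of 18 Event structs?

Packet: @0: c [2B, align 2] → 2; +2 pad (align 4); @4: f [4B, align 4] → 8; @8: e [4B, align 4] → 12; @12: d [1B, align 1] → 13; +3 pad (align 8); @16: b [8B, align 8] → 24; size 24, align 8
@0: m13 [2B, align 2] → 2
+2 pad (align 4)
@4: m6 [24B, align 4] → 28
@28: m18 [13B, align 1] → 41
+3 pad (align 4)
@44: m7 [8B, align 4] → 52
@52: m15 [1B, align 1] → 53
+1 pad (align 2)
@54: m10 [2B, align 2] → 56
@56: m14 [4B, align 4] → 60
@60: m4 [1B, align 1] → 61
+3 tail pad (align 4)
size 64, align 4
array of 18: 18 × 64 = 1152

1152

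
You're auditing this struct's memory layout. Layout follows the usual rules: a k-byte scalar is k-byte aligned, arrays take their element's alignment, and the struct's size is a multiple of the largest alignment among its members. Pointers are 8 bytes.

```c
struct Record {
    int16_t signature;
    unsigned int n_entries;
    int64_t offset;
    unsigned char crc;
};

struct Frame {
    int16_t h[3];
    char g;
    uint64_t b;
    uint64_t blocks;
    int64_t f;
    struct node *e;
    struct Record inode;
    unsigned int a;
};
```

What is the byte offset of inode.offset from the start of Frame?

Record: @0: signature [2B, align 2] → 2; +2 pad (align 4); @4: n_entries [4B, align 4] → 8; @8: offset [8B, align 8] → 16; @16: crc [1B, align 1] → 17; +7 tail pad (align 8); size 24, align 8
@0: h [6B, align 2] → 6
@6: g [1B, align 1] → 7
+1 pad (align 8)
@8: b [8B, align 8] → 16
@16: blocks [8B, align 8] → 24
@24: f [8B, align 8] → 32
@32: e [8B, align 8] → 40
@40: inode [24B, align 8] → 64
within Record: offset at 8
40 + 8 = 48

48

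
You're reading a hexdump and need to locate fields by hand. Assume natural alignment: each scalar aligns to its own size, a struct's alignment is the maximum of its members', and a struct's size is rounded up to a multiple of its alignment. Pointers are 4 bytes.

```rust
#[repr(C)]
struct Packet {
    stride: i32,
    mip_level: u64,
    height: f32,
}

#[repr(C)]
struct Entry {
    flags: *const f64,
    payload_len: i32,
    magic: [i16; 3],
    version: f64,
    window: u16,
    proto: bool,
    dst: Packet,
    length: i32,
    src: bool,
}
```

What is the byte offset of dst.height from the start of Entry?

48

Packet: @0: stride [4B, align 4] → 4; +4 pad (align 8); @8: mip_level [8B, align 8] → 16; @16: height [4B, align 4] → 20; +4 tail pad (align 8); size 24, align 8
@0: flags [4B, align 4] → 4
@4: payload_len [4B, align 4] → 8
@8: magic [6B, align 2] → 14
+2 pad (align 8)
@16: version [8B, align 8] → 24
@24: window [2B, align 2] → 26
@26: proto [1B, align 1] → 27
+5 pad (align 8)
@32: dst [24B, align 8] → 56
within Packet: height at 16
32 + 16 = 48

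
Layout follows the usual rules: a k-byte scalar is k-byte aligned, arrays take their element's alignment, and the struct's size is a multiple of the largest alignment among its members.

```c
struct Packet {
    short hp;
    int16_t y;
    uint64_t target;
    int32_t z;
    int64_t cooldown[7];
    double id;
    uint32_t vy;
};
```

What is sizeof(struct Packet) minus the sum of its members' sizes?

12

0..2  hp  (2B, 2-aligned)
2..4  y  (2B, 2-aligned)
4..8  -- padding (4B)
8..16  target  (8B, 8-aligned)
16..20  z  (4B, 4-aligned)
20..24  -- padding (4B)
24..80  cooldown  (56B, 8-aligned)
80..88  id  (8B, 8-aligned)
88..92  vy  (4B, 4-aligned)
92..96  -- tail padding (4B)
sizeof = 96, alignof = 8
data bytes 84, size 96 → padding 12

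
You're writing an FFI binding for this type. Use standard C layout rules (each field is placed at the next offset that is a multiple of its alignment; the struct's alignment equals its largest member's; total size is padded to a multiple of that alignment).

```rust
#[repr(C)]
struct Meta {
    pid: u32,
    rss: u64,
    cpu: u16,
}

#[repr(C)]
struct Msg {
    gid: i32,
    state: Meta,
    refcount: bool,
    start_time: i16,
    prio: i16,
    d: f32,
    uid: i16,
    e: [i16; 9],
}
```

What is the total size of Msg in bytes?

64

Meta: @0: pid [4B, align 4] → 4; +4 pad (align 8); @8: rss [8B, align 8] → 16; @16: cpu [2B, align 2] → 18; +6 tail pad (align 8); size 24, align 8
@0: gid [4B, align 4] → 4
+4 pad (align 8)
@8: state [24B, align 8] → 32
@32: refcount [1B, align 1] → 33
+1 pad (align 2)
@34: start_time [2B, align 2] → 36
@36: prio [2B, align 2] → 38
+2 pad (align 4)
@40: d [4B, align 4] → 44
@44: uid [2B, align 2] → 46
@46: e [18B, align 2] → 64
size 64, align 8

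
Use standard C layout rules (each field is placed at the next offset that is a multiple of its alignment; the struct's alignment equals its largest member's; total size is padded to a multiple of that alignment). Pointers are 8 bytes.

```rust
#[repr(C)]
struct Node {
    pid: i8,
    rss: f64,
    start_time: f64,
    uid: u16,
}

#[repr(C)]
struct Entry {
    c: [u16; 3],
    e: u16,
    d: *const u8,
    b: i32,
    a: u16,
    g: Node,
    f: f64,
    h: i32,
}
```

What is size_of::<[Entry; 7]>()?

504

Node: @0: pid [1B, align 1] → 1; +7 pad (align 8); @8: rss [8B, align 8] → 16; @16: start_time [8B, align 8] → 24; @24: uid [2B, align 2] → 26; +6 tail pad (align 8); size 32, align 8
@0: c [6B, align 2] → 6
@6: e [2B, align 2] → 8
@8: d [8B, align 8] → 16
@16: b [4B, align 4] → 20
@20: a [2B, align 2] → 22
+2 pad (align 8)
@24: g [32B, align 8] → 56
@56: f [8B, align 8] → 64
@64: h [4B, align 4] → 68
+4 tail pad (align 8)
size 72, align 8
array of 7: 7 × 72 = 504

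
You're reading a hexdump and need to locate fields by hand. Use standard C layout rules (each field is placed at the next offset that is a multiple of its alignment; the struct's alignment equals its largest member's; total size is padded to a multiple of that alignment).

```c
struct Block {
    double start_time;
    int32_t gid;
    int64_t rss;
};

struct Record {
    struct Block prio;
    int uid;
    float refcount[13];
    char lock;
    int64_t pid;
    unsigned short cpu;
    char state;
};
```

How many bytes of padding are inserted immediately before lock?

0

Block: 0..8  start_time  (8B, 8-aligned); 8..12  gid  (4B, 4-aligned); 12..16  -- padding (4B); 16..24  rss  (8B, 8-aligned); sizeof = 24, alignof = 8
0..24  prio  (24B, 8-aligned)
24..28  uid  (4B, 4-aligned)
28..80  refcount  (52B, 4-aligned)
80..81  lock  (1B, 1-aligned)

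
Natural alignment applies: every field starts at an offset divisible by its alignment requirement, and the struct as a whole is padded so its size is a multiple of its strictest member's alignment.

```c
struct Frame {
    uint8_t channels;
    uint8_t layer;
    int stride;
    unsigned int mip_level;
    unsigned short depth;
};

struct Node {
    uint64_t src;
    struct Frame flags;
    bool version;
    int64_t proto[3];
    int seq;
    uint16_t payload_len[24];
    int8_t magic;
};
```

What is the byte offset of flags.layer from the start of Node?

Frame: channels at 0 (size 1, align 1) → ends 1; layer at 1 (size 1, align 1) → ends 2; pad 2 to align 4 for stride; stride at 4 (size 4, align 4) → ends 8; mip_level at 8 (size 4, align 4) → ends 12; depth at 12 (size 2, align 2) → ends 14; tail pad 2 to reach multiple of 4; total 16 bytes, alignment 4
src at 0 (size 8, align 8) → ends 8
flags at 8 (size 16, align 4) → ends 24
within Frame: layer at 1
8 + 1 = 9

9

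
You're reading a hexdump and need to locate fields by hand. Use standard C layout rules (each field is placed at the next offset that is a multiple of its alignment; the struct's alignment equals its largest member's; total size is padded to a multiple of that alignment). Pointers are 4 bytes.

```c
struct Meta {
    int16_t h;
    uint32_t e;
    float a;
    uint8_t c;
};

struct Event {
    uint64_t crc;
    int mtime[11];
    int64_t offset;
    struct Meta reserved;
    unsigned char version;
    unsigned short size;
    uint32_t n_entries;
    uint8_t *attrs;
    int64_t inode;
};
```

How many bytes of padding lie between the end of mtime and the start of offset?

4

Meta: h at 0 (size 2, align 2) → ends 2; pad 2 to align 4 for e; e at 4 (size 4, align 4) → ends 8; a at 8 (size 4, align 4) → ends 12; c at 12 (size 1, align 1) → ends 13; tail pad 3 to reach multiple of 4; total 16 bytes, alignment 4
crc at 0 (size 8, align 8) → ends 8
mtime at 8 (size 44, align 4) → ends 52
pad 4 to align 8 for offset
offset at 56 (size 8, align 8) → ends 64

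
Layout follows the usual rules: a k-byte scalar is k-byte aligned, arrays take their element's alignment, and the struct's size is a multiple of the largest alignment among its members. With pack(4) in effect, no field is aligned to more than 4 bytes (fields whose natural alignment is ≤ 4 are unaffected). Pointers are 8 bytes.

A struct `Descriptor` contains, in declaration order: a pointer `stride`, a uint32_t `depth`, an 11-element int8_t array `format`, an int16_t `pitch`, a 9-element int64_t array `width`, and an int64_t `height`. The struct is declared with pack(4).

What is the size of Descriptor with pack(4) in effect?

0..8  stride  (8B, 4-aligned)
8..12  depth  (4B, 4-aligned)
12..23  format  (11B, 1-aligned)
23..24  -- padding (1B)
24..26  pitch  (2B, 2-aligned)
26..28  -- padding (2B)
28..100  width  (72B, 4-aligned)
100..108  height  (8B, 4-aligned)
sizeof = 108, alignof = 4

108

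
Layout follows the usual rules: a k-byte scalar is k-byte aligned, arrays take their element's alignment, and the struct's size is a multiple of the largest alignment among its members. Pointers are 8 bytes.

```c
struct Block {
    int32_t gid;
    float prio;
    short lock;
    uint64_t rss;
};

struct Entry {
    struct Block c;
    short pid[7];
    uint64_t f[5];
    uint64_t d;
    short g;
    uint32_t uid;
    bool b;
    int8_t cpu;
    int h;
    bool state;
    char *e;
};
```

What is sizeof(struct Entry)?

120 bytes

Block: 0..4  gid  (4B, 4-aligned); 4..8  prio  (4B, 4-aligned); 8..10  lock  (2B, 2-aligned); 10..16  -- padding (6B); 16..24  rss  (8B, 8-aligned); sizeof = 24, alignof = 8
0..24  c  (24B, 8-aligned)
24..38  pid  (14B, 2-aligned)
38..40  -- padding (2B)
40..80  f  (40B, 8-aligned)
80..88  d  (8B, 8-aligned)
88..90  g  (2B, 2-aligned)
90..92  -- padding (2B)
92..96  uid  (4B, 4-aligned)
96..97  b  (1B, 1-aligned)
97..98  cpu  (1B, 1-aligned)
98..100  -- padding (2B)
100..104  h  (4B, 4-aligned)
104..105  state  (1B, 1-aligned)
105..112  -- padding (7B)
112..120  e  (8B, 8-aligned)
sizeof = 120, alignof = 8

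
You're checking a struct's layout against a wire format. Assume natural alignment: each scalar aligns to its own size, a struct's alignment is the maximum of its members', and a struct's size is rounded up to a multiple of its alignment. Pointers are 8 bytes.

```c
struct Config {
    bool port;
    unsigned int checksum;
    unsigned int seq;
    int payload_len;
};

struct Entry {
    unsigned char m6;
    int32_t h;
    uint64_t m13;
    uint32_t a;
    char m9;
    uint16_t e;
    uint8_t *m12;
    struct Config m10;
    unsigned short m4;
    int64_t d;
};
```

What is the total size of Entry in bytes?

64 bytes

Config: port at 0 (size 1, align 1) → ends 1; pad 3 to align 4 for checksum; checksum at 4 (size 4, align 4) → ends 8; seq at 8 (size 4, align 4) → ends 12; payload_len at 12 (size 4, align 4) → ends 16; total 16 bytes, alignment 4
m6 at 0 (size 1, align 1) → ends 1
pad 3 to align 4 for h
h at 4 (size 4, align 4) → ends 8
m13 at 8 (size 8, align 8) → ends 16
a at 16 (size 4, align 4) → ends 20
m9 at 20 (size 1, align 1) → ends 21
pad 1 to align 2 for e
e at 22 (size 2, align 2) → ends 24
m12 at 24 (size 8, align 8) → ends 32
m10 at 32 (size 16, align 4) → ends 48
m4 at 48 (size 2, align 2) → ends 50
pad 6 to align 8 for d
d at 56 (size 8, align 8) → ends 64
total 64 bytes, alignment 8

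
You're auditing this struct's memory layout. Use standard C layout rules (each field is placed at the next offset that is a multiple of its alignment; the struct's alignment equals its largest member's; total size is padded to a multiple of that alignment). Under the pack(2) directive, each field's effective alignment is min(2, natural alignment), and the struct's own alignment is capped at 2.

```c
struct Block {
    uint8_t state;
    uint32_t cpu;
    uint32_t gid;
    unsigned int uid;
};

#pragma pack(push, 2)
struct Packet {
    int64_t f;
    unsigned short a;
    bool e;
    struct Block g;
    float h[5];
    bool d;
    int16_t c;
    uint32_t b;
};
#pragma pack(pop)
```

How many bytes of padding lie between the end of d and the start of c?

1

Block: state at 0 (size 1, align 1) → ends 1; pad 3 to align 4 for cpu; cpu at 4 (size 4, align 4) → ends 8; gid at 8 (size 4, align 4) → ends 12; uid at 12 (size 4, align 4) → ends 16; total 16 bytes, alignment 4
f at 0 (size 8, align 2) → ends 8
a at 8 (size 2, align 2) → ends 10
e at 10 (size 1, align 1) → ends 11
pad 1 to align 2 for g
g at 12 (size 16, align 2) → ends 28
h at 28 (size 20, align 2) → ends 48
d at 48 (size 1, align 1) → ends 49
pad 1 to align 2 for c
c at 50 (size 2, align 2) → ends 52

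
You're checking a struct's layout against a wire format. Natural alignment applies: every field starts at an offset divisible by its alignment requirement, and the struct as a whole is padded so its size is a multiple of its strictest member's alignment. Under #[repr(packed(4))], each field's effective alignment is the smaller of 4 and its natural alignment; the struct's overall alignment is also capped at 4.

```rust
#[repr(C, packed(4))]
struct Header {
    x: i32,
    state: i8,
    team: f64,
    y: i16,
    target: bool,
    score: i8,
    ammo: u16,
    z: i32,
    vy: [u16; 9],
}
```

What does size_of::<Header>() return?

48

x at 0 (size 4, align 4) → ends 4
state at 4 (size 1, align 1) → ends 5
pad 3 to align 4 for team
team at 8 (size 8, align 4) → ends 16
y at 16 (size 2, align 2) → ends 18
target at 18 (size 1, align 1) → ends 19
score at 19 (size 1, align 1) → ends 20
ammo at 20 (size 2, align 2) → ends 22
pad 2 to align 4 for z
z at 24 (size 4, align 4) → ends 28
vy at 28 (size 18, align 2) → ends 46
tail pad 2 to reach multiple of 4
total 48 bytes, alignment 4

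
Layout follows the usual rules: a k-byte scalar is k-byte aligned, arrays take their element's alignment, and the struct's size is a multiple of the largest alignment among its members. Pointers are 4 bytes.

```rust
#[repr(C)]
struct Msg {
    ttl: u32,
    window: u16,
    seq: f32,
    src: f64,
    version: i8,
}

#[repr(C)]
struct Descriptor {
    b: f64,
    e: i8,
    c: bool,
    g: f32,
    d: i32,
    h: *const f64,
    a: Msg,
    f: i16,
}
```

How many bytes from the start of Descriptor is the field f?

56

Msg: @0: ttl [4B, align 4] → 4; @4: window [2B, align 2] → 6; +2 pad (align 4); @8: seq [4B, align 4] → 12; +4 pad (align 8); @16: src [8B, align 8] → 24; @24: version [1B, align 1] → 25; +7 tail pad (align 8); size 32, align 8
@0: b [8B, align 8] → 8
@8: e [1B, align 1] → 9
@9: c [1B, align 1] → 10
+2 pad (align 4)
@12: g [4B, align 4] → 16
@16: d [4B, align 4] → 20
@20: h [4B, align 4] → 24
@24: a [32B, align 8] → 56
@56: f [2B, align 2] → 58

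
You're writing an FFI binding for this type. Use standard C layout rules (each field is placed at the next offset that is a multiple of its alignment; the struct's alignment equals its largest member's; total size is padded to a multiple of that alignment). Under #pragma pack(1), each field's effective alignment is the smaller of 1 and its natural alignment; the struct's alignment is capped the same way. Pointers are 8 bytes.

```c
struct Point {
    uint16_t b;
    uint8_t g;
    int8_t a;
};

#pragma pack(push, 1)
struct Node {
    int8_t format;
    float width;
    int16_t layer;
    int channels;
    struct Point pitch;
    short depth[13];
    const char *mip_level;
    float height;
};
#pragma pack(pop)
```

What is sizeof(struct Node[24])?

Point: @0: b [2B, align 2] → 2; @2: g [1B, align 1] → 3; @3: a [1B, align 1] → 4; size 4, align 2
@0: format [1B, align 1] → 1
@1: width [4B, align 1] → 5
@5: layer [2B, align 1] → 7
@7: channels [4B, align 1] → 11
@11: pitch [4B, align 1] → 15
@15: depth [26B, align 1] → 41
@41: mip_level [8B, align 1] → 49
@49: height [4B, align 1] → 53
size 53, align 1
array of 24: 24 × 53 = 1272

1272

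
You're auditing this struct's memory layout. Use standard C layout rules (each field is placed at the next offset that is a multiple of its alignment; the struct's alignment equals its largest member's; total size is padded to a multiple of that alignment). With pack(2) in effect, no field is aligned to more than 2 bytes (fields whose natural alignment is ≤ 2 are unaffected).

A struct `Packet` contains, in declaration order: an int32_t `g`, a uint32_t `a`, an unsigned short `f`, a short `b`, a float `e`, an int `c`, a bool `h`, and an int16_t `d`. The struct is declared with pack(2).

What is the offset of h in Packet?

20

g at 0 (size 4, align 2) → ends 4
a at 4 (size 4, align 2) → ends 8
f at 8 (size 2, align 2) → ends 10
b at 10 (size 2, align 2) → ends 12
e at 12 (size 4, align 2) → ends 16
c at 16 (size 4, align 2) → ends 20
h at 20 (size 1, align 1) → ends 21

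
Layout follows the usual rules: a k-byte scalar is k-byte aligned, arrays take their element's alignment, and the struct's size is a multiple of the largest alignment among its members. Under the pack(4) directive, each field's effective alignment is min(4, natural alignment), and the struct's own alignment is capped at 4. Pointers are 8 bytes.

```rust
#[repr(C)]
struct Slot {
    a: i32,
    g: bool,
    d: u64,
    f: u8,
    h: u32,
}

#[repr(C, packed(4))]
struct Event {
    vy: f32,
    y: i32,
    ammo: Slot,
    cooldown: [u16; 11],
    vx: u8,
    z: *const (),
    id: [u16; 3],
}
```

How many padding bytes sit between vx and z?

Slot: @0: a [4B, align 4] → 4; @4: g [1B, align 1] → 5; +3 pad (align 8); @8: d [8B, align 8] → 16; @16: f [1B, align 1] → 17; +3 pad (align 4); @20: h [4B, align 4] → 24; size 24, align 8
@0: vy [4B, align 4] → 4
@4: y [4B, align 4] → 8
@8: ammo [24B, align 4] → 32
@32: cooldown [22B, align 2] → 54
@54: vx [1B, align 1] → 55
+1 pad (align 4)
@56: z [8B, align 4] → 64

1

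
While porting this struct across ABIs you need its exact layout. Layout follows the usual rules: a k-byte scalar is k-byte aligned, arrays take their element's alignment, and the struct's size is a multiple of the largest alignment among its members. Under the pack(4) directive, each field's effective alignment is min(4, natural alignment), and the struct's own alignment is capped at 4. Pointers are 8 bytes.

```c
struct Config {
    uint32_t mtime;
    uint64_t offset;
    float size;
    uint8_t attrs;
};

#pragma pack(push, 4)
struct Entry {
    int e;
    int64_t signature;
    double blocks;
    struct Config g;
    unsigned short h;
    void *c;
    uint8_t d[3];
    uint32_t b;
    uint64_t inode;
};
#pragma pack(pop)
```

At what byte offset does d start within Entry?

56

Config: 0..4  mtime  (4B, 4-aligned); 4..8  -- padding (4B); 8..16  offset  (8B, 8-aligned); 16..20  size  (4B, 4-aligned); 20..21  attrs  (1B, 1-aligned); 21..24  -- tail padding (3B); sizeof = 24, alignof = 8
0..4  e  (4B, 4-aligned)
4..12  signature  (8B, 4-aligned)
12..20  blocks  (8B, 4-aligned)
20..44  g  (24B, 4-aligned)
44..46  h  (2B, 2-aligned)
46..48  -- padding (2B)
48..56  c  (8B, 4-aligned)
56..59  d  (3B, 1-aligned)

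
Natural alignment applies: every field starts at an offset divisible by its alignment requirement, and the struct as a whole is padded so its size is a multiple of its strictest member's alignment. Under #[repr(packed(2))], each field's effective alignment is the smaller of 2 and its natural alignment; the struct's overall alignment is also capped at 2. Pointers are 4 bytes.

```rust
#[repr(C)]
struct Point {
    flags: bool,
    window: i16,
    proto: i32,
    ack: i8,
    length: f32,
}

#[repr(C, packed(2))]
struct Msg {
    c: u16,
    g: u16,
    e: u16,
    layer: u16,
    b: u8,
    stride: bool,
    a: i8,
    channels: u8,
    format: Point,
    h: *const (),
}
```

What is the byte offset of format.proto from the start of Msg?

Point: @0: flags [1B, align 1] → 1; +1 pad (align 2); @2: window [2B, align 2] → 4; @4: proto [4B, align 4] → 8; @8: ack [1B, align 1] → 9; +3 pad (align 4); @12: length [4B, align 4] → 16; size 16, align 4
@0: c [2B, align 2] → 2
@2: g [2B, align 2] → 4
@4: e [2B, align 2] → 6
@6: layer [2B, align 2] → 8
@8: b [1B, align 1] → 9
@9: stride [1B, align 1] → 10
@10: a [1B, align 1] → 11
@11: channels [1B, align 1] → 12
@12: format [16B, align 2] → 28
within Point: proto at 4
12 + 4 = 16

16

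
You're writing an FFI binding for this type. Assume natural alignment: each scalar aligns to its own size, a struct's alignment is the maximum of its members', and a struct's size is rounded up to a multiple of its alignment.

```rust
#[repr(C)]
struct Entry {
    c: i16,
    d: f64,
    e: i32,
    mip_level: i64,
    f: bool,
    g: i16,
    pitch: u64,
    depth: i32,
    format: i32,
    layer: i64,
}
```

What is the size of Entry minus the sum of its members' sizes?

15

0..2  c  (2B, 2-aligned)
2..8  -- padding (6B)
8..16  d  (8B, 8-aligned)
16..20  e  (4B, 4-aligned)
20..24  -- padding (4B)
24..32  mip_level  (8B, 8-aligned)
32..33  f  (1B, 1-aligned)
33..34  -- padding (1B)
34..36  g  (2B, 2-aligned)
36..40  -- padding (4B)
40..48  pitch  (8B, 8-aligned)
48..52  depth  (4B, 4-aligned)
52..56  format  (4B, 4-aligned)
56..64  layer  (8B, 8-aligned)
sizeof = 64, alignof = 8
data bytes 49, size 64 → padding 15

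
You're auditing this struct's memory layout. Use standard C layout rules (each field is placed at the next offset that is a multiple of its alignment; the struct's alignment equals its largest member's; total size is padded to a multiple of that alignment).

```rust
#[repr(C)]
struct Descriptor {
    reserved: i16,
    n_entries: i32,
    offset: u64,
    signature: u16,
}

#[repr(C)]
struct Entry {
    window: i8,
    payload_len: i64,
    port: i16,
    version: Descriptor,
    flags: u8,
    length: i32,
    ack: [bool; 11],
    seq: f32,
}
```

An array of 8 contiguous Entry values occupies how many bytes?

Descriptor: reserved at 0 (size 2, align 2) → ends 2; pad 2 to align 4 for n_entries; n_entries at 4 (size 4, align 4) → ends 8; offset at 8 (size 8, align 8) → ends 16; signature at 16 (size 2, align 2) → ends 18; tail pad 6 to reach multiple of 8; total 24 bytes, alignment 8
window at 0 (size 1, align 1) → ends 1
pad 7 to align 8 for payload_len
payload_len at 8 (size 8, align 8) → ends 16
port at 16 (size 2, align 2) → ends 18
pad 6 to align 8 for version
version at 24 (size 24, align 8) → ends 48
flags at 48 (size 1, align 1) → ends 49
pad 3 to align 4 for length
length at 52 (size 4, align 4) → ends 56
ack at 56 (size 11, align 1) → ends 67
pad 1 to align 4 for seq
seq at 68 (size 4, align 4) → ends 72
total 72 bytes, alignment 8
array of 8: 8 × 72 = 576

576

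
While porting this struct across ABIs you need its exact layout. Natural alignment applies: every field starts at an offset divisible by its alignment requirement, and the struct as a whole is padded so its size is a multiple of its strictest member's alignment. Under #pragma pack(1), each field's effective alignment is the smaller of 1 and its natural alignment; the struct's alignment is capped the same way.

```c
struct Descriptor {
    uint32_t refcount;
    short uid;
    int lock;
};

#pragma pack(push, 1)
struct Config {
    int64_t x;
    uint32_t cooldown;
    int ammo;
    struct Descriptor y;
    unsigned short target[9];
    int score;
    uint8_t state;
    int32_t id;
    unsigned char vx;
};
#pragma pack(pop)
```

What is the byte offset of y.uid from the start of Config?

Descriptor: 0..4  refcount  (4B, 4-aligned); 4..6  uid  (2B, 2-aligned); 6..8  -- padding (2B); 8..12  lock  (4B, 4-aligned); sizeof = 12, alignof = 4
0..8  x  (8B, 1-aligned)
8..12  cooldown  (4B, 1-aligned)
12..16  ammo  (4B, 1-aligned)
16..28  y  (12B, 1-aligned)
within Descriptor: uid at 4
16 + 4 = 20

20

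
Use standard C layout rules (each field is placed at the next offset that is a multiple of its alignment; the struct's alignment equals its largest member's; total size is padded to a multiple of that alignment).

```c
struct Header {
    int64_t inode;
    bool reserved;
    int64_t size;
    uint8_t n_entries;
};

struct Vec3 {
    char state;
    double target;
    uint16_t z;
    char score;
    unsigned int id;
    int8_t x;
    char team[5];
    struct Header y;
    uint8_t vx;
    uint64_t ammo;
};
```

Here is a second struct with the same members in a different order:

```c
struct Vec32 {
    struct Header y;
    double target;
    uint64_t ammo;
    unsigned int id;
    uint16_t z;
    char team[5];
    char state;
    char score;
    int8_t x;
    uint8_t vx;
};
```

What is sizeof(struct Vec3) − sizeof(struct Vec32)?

Header: inode at 0 (size 8, align 8) → ends 8; reserved at 8 (size 1, align 1) → ends 9; pad 7 to align 8 for size; size at 16 (size 8, align 8) → ends 24; n_entries at 24 (size 1, align 1) → ends 25; tail pad 7 to reach multiple of 8; total 32 bytes, alignment 8
state at 0 (size 1, align 1) → ends 1
pad 7 to align 8 for target
target at 8 (size 8, align 8) → ends 16
z at 16 (size 2, align 2) → ends 18
score at 18 (size 1, align 1) → ends 19
pad 1 to align 4 for id
id at 20 (size 4, align 4) → ends 24
x at 24 (size 1, align 1) → ends 25
team at 25 (size 5, align 1) → ends 30
pad 2 to align 8 for y
y at 32 (size 32, align 8) → ends 64
vx at 64 (size 1, align 1) → ends 65
pad 7 to align 8 for ammo
ammo at 72 (size 8, align 8) → ends 80
total 80 bytes, alignment 8
— Vec32 —
y at 0 (size 32, align 8) → ends 32
target at 32 (size 8, align 8) → ends 40
ammo at 40 (size 8, align 8) → ends 48
id at 48 (size 4, align 4) → ends 52
z at 52 (size 2, align 2) → ends 54
team at 54 (size 5, align 1) → ends 59
state at 59 (size 1, align 1) → ends 60
score at 60 (size 1, align 1) → ends 61
x at 61 (size 1, align 1) → ends 62
vx at 62 (size 1, align 1) → ends 63
tail pad 1 to reach multiple of 8
total 64 bytes, alignment 8
80 − 64 = 16

16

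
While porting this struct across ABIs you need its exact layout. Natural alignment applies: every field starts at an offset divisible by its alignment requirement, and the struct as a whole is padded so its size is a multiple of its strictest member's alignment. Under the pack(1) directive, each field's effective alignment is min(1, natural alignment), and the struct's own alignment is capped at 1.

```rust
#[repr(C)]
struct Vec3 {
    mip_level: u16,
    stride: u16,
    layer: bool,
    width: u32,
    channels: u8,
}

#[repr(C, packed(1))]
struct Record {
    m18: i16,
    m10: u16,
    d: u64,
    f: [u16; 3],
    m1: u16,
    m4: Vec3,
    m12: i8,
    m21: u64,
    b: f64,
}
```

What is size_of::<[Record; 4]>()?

212

Vec3: mip_level at 0 (size 2, align 2) → ends 2; stride at 2 (size 2, align 2) → ends 4; layer at 4 (size 1, align 1) → ends 5; pad 3 to align 4 for width; width at 8 (size 4, align 4) → ends 12; channels at 12 (size 1, align 1) → ends 13; tail pad 3 to reach multiple of 4; total 16 bytes, alignment 4
m18 at 0 (size 2, align 1) → ends 2
m10 at 2 (size 2, align 1) → ends 4
d at 4 (size 8, align 1) → ends 12
f at 12 (size 6, align 1) → ends 18
m1 at 18 (size 2, align 1) → ends 20
m4 at 20 (size 16, align 1) → ends 36
m12 at 36 (size 1, align 1) → ends 37
m21 at 37 (size 8, align 1) → ends 45
b at 45 (size 8, align 1) → ends 53
total 53 bytes, alignment 1
array of 4: 4 × 53 = 212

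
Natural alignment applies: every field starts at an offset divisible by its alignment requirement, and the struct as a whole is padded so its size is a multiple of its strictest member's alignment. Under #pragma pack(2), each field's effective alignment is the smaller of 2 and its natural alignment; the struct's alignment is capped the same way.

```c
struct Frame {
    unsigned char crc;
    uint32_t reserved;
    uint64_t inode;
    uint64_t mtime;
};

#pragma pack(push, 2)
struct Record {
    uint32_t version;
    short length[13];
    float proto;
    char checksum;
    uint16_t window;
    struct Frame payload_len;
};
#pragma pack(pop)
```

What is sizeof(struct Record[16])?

992

Frame: 0..1  crc  (1B, 1-aligned); 1..4  -- padding (3B); 4..8  reserved  (4B, 4-aligned); 8..16  inode  (8B, 8-aligned); 16..24  mtime  (8B, 8-aligned); sizeof = 24, alignof = 8
0..4  version  (4B, 2-aligned)
4..30  length  (26B, 2-aligned)
30..34  proto  (4B, 2-aligned)
34..35  checksum  (1B, 1-aligned)
35..36  -- padding (1B)
36..38  window  (2B, 2-aligned)
38..62  payload_len  (24B, 2-aligned)
sizeof = 62, alignof = 2
array of 16: 16 × 62 = 992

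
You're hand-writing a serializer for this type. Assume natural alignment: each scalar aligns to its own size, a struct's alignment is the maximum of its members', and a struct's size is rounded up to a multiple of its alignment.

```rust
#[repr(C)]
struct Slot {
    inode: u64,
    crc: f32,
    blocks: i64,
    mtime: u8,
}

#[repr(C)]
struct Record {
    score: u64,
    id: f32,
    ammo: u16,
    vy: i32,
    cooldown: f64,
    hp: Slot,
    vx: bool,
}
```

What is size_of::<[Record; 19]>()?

Slot: 0..8  inode  (8B, 8-aligned); 8..12  crc  (4B, 4-aligned); 12..16  -- padding (4B); 16..24  blocks  (8B, 8-aligned); 24..25  mtime  (1B, 1-aligned); 25..32  -- tail padding (7B); sizeof = 32, alignof = 8
0..8  score  (8B, 8-aligned)
8..12  id  (4B, 4-aligned)
12..14  ammo  (2B, 2-aligned)
14..16  -- padding (2B)
16..20  vy  (4B, 4-aligned)
20..24  -- padding (4B)
24..32  cooldown  (8B, 8-aligned)
32..64  hp  (32B, 8-aligned)
64..65  vx  (1B, 1-aligned)
65..72  -- tail padding (7B)
sizeof = 72, alignof = 8
array of 19: 19 × 72 = 1368

1368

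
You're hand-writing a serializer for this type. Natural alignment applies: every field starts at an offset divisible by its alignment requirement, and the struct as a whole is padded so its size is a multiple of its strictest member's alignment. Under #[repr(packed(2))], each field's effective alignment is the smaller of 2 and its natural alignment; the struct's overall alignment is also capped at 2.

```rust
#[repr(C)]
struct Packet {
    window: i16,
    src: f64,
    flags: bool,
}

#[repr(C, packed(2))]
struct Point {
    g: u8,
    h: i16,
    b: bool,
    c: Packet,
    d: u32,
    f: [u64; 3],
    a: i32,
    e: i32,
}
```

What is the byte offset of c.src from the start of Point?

Packet: @0: window [2B, align 2] → 2; +6 pad (align 8); @8: src [8B, align 8] → 16; @16: flags [1B, align 1] → 17; +7 tail pad (align 8); size 24, align 8
@0: g [1B, align 1] → 1
+1 pad (align 2)
@2: h [2B, align 2] → 4
@4: b [1B, align 1] → 5
+1 pad (align 2)
@6: c [24B, align 2] → 30
within Packet: src at 8
6 + 8 = 14

14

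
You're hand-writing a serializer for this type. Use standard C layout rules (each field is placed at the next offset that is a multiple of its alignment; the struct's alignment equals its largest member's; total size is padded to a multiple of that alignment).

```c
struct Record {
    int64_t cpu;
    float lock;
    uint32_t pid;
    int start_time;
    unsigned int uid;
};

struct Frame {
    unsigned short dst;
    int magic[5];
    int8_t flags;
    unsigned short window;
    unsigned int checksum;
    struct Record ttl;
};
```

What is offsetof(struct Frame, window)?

Record: 0..8  cpu  (8B, 8-aligned); 8..12  lock  (4B, 4-aligned); 12..16  pid  (4B, 4-aligned); 16..20  start_time  (4B, 4-aligned); 20..24  uid  (4B, 4-aligned); sizeof = 24, alignof = 8
0..2  dst  (2B, 2-aligned)
2..4  -- padding (2B)
4..24  magic  (20B, 4-aligned)
24..25  flags  (1B, 1-aligned)
25..26  -- padding (1B)
26..28  window  (2B, 2-aligned)

26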